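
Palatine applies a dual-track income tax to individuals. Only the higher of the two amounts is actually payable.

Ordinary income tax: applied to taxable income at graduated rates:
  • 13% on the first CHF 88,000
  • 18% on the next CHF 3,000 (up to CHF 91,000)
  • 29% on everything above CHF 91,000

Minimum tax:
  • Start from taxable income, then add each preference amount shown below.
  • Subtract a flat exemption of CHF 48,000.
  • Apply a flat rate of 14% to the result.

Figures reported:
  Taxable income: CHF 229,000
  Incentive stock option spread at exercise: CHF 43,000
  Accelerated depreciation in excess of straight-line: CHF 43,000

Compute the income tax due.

CHF 52,000

Minimum tax:
  Adjusted income: CHF 229,000 + CHF 43,000 + CHF 43,000 = CHF 315,000
  Less exemption CHF 48,000 → base CHF 267,000
  CHF 267,000 × 14% = CHF 37,380

Ordinary income tax:
  CHF 88,000 × 13% = CHF 11,440
  CHF 3,000 × 18% = CHF 540
  CHF 138,000 × 29% = CHF 40,020
  → CHF 52,000

CHF 52,000 > CHF 37,380, so the ordinary income tax governs.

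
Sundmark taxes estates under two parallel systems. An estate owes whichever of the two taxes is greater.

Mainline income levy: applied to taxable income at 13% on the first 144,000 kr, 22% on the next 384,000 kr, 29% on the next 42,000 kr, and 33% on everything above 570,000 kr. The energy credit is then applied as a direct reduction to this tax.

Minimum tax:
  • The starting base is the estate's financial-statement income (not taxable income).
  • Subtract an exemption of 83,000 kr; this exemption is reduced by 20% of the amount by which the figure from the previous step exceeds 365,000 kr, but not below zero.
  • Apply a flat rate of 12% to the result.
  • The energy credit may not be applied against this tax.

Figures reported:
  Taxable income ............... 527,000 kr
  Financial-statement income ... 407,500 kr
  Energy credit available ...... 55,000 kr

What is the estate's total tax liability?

Minimum tax:
  Base (financial-statement income): 407,500 kr
  Exemption: 83,000 kr − 20% × (407,500 kr − 365,000 kr) = 83,000 kr − 8,500 kr = 74,500 kr
  Base: 407,500 kr − 74,500 kr = 333,000 kr
  333,000 kr × 12% = 39,960 kr

Mainline income levy:
  144,000 kr × 13% = 18,720 kr
  383,000 kr × 22% = 84,260 kr
  → 102,980 kr
  Less energy credit 55,000 kr → 47,980 kr

47,980 kr > 39,960 kr, so the mainline income levy governs.

47,980 kr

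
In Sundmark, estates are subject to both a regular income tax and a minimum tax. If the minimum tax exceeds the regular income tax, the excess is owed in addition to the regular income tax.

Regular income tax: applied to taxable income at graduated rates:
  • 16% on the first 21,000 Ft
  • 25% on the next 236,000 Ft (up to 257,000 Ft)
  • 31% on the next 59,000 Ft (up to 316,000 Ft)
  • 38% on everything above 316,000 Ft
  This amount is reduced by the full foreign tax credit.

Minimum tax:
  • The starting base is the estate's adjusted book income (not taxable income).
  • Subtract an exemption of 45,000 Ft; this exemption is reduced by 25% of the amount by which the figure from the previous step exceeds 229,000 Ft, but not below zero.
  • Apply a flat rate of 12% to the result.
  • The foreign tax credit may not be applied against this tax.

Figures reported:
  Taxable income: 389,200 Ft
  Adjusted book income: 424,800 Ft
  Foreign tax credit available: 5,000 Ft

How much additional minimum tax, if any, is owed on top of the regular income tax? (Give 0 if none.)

0 Ft

Minimum tax:
  Base (adjusted book income): 424,800 Ft
  Exemption: 25% × (424,800 Ft − 229,000 Ft) = 48,950 Ft ≥ 45,000 Ft, so the exemption is fully phased out
  Base: 424,800 Ft − 0 Ft = 424,800 Ft
  424,800 Ft × 12% = 50,976 Ft

Regular income tax:
  21,000 Ft × 16% = 3,360 Ft
  236,000 Ft × 25% = 59,000 Ft
  59,000 Ft × 31% = 18,290 Ft
  73,200 Ft × 38% = 27,816 Ft
  → 108,466 Ft
  Less foreign tax credit 5,000 Ft → 103,466 Ft

50,976 Ft ≤ 103,466 Ft, so no add-on is due.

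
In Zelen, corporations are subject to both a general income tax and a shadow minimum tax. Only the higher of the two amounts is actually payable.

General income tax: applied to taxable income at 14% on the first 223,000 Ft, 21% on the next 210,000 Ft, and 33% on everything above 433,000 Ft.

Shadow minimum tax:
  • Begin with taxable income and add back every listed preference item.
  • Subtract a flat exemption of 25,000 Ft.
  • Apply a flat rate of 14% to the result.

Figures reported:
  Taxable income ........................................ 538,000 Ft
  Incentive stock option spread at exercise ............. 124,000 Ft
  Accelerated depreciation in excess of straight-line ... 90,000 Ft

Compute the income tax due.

109,970 Ft

Shadow minimum tax:
  Adjusted income: 538,000 Ft + 124,000 Ft + 90,000 Ft = 752,000 Ft
  Less exemption 25,000 Ft → base 727,000 Ft
  727,000 Ft × 14% = 101,780 Ft

General income tax:
  223,000 Ft × 14% = 31,220 Ft
  210,000 Ft × 21% = 44,100 Ft
  105,000 Ft × 33% = 34,650 Ft
  → 109,970 Ft

109,970 Ft > 101,780 Ft, so the general income tax governs.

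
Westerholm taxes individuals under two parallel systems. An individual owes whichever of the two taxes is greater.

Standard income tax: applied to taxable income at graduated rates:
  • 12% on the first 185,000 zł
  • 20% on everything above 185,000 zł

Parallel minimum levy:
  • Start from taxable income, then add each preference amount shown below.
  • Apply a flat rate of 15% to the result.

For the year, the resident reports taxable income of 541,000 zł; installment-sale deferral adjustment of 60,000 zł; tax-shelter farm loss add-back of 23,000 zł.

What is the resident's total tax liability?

93,600 zł

Standard income tax:
  185,000 zł × 12% = 22,200 zł
  356,000 zł × 20% = 71,200 zł
  → 93,400 zł

Parallel minimum levy:
  Adjusted income: 541,000 zł + 60,000 zł + 23,000 zł = 624,000 zł
  624,000 zł × 15% = 93,600 zł

93,600 zł > 93,400 zł, so the parallel minimum levy is the binding amount.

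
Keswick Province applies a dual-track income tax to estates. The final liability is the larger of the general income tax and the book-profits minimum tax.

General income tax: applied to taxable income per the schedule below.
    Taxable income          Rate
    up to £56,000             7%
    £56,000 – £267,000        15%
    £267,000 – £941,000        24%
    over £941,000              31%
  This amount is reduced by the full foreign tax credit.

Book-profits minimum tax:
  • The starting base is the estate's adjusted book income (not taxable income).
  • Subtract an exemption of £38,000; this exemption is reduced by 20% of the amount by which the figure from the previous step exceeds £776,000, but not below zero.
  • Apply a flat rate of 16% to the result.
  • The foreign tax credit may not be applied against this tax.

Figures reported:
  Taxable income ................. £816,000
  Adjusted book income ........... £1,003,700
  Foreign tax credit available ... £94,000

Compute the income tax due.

£160,592

General income tax:
  £56,000 × 7% = £3,920
  £211,000 × 15% = £31,650
  £549,000 × 24% = £131,760
  → £167,330
  Less foreign tax credit £94,000 → £73,330

Book-profits minimum tax:
  Base (adjusted book income): £1,003,700
  Exemption: 20% × (£1,003,700 − £776,000) = £45,540 ≥ £38,000, so the exemption is fully phased out
  Base: £1,003,700 − £0 = £1,003,700
  £1,003,700 × 16% = £160,592

£160,592 > £73,330, so the book-profits minimum tax is the binding amount.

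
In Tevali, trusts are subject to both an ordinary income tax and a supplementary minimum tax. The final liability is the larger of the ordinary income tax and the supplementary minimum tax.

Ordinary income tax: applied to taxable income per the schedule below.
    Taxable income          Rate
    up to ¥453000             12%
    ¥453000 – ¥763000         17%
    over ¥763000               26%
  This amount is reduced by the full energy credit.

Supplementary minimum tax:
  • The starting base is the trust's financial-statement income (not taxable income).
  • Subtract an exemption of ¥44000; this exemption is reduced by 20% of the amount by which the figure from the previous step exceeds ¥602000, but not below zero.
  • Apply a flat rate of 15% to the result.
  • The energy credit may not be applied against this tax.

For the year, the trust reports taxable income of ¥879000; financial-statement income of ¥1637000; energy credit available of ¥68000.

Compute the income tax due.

¥245550

Supplementary minimum tax:
  Base (financial-statement income): ¥1637000
  Exemption: 20% × (¥1637000 − ¥602000) = ¥207000 ≥ ¥44000, so the exemption is fully phased out
  Base: ¥1637000 − ¥0 = ¥1637000
  ¥1637000 × 15% = ¥245550

Ordinary income tax:
  ¥453000 × 12% = ¥54360
  ¥310000 × 17% = ¥52700
  ¥116000 × 26% = ¥30160
  → ¥137220
  Less energy credit ¥68000 → ¥69220

¥245550 > ¥69220, so the supplementary minimum tax is the binding amount.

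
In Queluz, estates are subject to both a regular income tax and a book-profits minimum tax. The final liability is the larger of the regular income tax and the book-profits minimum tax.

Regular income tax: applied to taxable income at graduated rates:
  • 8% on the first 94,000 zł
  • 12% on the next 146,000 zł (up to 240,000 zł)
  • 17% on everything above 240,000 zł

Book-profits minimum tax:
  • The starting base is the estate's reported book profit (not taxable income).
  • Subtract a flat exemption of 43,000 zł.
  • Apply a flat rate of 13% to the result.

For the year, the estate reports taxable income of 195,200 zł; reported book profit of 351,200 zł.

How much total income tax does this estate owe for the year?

Regular income tax:
  94,000 zł × 8% = 7,520 zł
  101,200 zł × 12% = 12,144 zł
  → 19,664 zł

Book-profits minimum tax:
  Base (reported book profit): 351,200 zł
  Less exemption 43,000 zł → base 308,200 zł
  308,200 zł × 13% = 40,066 zł

40,066 zł > 19,664 zł, so the book-profits minimum tax is the binding amount.

40,066 zł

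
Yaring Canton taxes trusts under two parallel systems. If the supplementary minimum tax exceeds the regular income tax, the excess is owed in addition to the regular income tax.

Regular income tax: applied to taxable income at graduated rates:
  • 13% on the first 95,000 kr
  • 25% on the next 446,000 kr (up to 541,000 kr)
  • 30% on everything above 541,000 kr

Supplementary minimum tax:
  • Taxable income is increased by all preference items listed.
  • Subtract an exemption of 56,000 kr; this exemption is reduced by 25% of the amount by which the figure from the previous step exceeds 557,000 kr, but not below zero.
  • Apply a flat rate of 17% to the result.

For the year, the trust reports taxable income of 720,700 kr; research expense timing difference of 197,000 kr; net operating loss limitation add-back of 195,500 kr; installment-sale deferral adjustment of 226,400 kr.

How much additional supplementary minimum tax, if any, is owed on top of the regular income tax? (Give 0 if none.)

49,972 kr

Supplementary minimum tax:
  Adjusted income: 720,700 kr + 197,000 kr + 195,500 kr + 226,400 kr = 1,339,600 kr
  Exemption: 25% × (1,339,600 kr − 557,000 kr) = 195,650 kr ≥ 56,000 kr, so the exemption is fully phased out
  Base: 1,339,600 kr − 0 kr = 1,339,600 kr
  1,339,600 kr × 17% = 227,732 kr

Regular income tax:
  95,000 kr × 13% = 12,350 kr
  446,000 kr × 25% = 111,500 kr
  179,700 kr × 30% = 53,910 kr
  → 177,760 kr

Excess of supplementary minimum tax over regular income tax: 227,732 kr − 177,760 kr = 49,972 kr.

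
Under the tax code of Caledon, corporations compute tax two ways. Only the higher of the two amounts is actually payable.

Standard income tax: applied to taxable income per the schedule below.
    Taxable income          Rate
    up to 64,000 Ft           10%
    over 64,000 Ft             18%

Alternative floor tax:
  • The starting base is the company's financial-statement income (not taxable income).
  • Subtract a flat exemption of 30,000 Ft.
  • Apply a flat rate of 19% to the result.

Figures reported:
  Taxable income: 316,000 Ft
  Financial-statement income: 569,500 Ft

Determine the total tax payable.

Standard income tax:
  64,000 Ft × 10% = 6,400 Ft
  252,000 Ft × 18% = 45,360 Ft
  → 51,760 Ft

Alternative floor tax:
  Base (financial-statement income): 569,500 Ft
  Less exemption 30,000 Ft → base 539,500 Ft
  539,500 Ft × 19% = 102,505 Ft

102,505 Ft > 51,760 Ft, so the alternative floor tax is the binding amount.

102,505 Ft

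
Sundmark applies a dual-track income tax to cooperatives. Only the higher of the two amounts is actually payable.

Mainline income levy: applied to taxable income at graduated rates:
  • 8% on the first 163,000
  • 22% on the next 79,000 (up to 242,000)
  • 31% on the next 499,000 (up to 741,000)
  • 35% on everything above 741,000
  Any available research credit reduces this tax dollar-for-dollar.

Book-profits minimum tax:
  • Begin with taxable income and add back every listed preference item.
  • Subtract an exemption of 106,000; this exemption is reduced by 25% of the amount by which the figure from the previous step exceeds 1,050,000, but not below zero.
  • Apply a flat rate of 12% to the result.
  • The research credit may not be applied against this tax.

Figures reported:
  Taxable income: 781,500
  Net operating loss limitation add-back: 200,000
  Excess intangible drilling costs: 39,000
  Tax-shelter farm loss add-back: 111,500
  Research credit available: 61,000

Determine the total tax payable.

Book-profits minimum tax:
  Adjusted income: 781,500 + 200,000 + 39,000 + 111,500 = 1,132,000
  Exemption: 106,000 − 25% × (1,132,000 − 1,050,000) = 106,000 − 20,500 = 85,500
  Base: 1,132,000 − 85,500 = 1,046,500
  1,046,500 × 12% = 125,580

Mainline income levy:
  163,000 × 8% = 13,040
  79,000 × 22% = 17,380
  499,000 × 31% = 154,690
  40,500 × 35% = 14,175
  → 199,285
  Less research credit 61,000 → 138,285

138,285 > 125,580, so the mainline income levy governs.

138,285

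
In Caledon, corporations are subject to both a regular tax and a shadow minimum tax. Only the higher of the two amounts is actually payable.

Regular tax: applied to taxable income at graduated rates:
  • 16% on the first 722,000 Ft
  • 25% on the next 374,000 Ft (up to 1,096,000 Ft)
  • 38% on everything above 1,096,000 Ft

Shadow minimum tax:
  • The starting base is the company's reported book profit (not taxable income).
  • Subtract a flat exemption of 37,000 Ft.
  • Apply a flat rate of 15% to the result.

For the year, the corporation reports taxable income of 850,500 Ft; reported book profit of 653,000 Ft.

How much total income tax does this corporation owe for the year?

Regular tax:
  722,000 Ft × 16% = 115,520 Ft
  128,500 Ft × 25% = 32,125 Ft
  → 147,645 Ft

Shadow minimum tax:
  Base (reported book profit): 653,000 Ft
  Less exemption 37,000 Ft → base 616,000 Ft
  616,000 Ft × 15% = 92,400 Ft

147,645 Ft > 92,400 Ft, so the regular tax governs.

147,645 Ft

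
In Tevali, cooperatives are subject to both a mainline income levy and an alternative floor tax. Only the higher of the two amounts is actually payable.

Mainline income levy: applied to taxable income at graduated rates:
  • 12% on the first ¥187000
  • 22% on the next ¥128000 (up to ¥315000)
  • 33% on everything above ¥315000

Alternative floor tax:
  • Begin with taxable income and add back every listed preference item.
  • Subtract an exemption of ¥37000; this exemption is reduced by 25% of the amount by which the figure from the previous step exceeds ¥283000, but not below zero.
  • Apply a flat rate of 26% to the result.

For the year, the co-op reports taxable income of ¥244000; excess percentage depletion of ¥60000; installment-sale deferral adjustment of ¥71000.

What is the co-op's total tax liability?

Alternative floor tax:
  Adjusted income: ¥244000 + ¥60000 + ¥71000 = ¥375000
  Exemption: ¥37000 − 25% × (¥375000 − ¥283000) = ¥37000 − ¥23000 = ¥14000
  Base: ¥375000 − ¥14000 = ¥361000
  ¥361000 × 26% = ¥93860

Mainline income levy:
  ¥187000 × 12% = ¥22440
  ¥57000 × 22% = ¥12540
  → ¥34980

¥93860 > ¥34980, so the alternative floor tax is the binding amount.

¥93860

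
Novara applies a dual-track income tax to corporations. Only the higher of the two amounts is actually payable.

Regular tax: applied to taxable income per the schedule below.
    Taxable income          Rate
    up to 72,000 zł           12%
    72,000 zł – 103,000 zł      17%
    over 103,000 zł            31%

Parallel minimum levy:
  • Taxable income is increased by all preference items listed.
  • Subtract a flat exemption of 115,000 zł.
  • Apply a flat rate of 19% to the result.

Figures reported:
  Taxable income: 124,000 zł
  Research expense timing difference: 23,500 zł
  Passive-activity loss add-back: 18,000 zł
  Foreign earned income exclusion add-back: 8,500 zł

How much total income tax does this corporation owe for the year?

Parallel minimum levy:
  Adjusted income: 124,000 zł + 23,500 zł + 18,000 zł + 8,500 zł = 174,000 zł
  Less exemption 115,000 zł → base 59,000 zł
  59,000 zł × 19% = 11,210 zł

Regular tax:
  72,000 zł × 12% = 8,640 zł
  31,000 zł × 17% = 5,270 zł
  21,000 zł × 31% = 6,510 zł
  → 20,420 zł

20,420 zł > 11,210 zł, so the regular tax governs.

20,420 zł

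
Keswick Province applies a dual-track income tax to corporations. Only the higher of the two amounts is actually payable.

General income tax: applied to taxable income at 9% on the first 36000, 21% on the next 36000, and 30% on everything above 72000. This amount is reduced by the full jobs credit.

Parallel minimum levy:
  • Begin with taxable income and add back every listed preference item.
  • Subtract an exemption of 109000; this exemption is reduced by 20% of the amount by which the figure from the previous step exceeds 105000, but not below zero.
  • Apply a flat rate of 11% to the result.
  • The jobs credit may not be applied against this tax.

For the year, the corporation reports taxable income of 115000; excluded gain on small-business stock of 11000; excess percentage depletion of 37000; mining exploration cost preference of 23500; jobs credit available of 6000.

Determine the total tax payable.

17700

Parallel minimum levy:
  Adjusted income: 115000 + 11000 + 37000 + 23500 = 186500
  Exemption: 109000 − 20% × (186500 − 105000) = 109000 − 16300 = 92700
  Base: 186500 − 92700 = 93800
  93800 × 11% = 10318

General income tax:
  36000 × 9% = 3240
  36000 × 21% = 7560
  43000 × 30% = 12900
  → 23700
  Less jobs credit 6000 → 17700

17700 > 10318, so the general income tax governs.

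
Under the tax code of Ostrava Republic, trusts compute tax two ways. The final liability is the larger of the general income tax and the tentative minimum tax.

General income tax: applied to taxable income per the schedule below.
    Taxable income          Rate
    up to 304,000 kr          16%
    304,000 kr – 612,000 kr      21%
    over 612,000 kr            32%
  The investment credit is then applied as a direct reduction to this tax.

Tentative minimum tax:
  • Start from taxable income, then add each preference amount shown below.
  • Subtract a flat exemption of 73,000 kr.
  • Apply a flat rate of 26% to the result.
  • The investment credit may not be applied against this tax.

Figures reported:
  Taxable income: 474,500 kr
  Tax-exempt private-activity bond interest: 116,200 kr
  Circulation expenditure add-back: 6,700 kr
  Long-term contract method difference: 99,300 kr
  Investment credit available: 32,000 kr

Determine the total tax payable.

162,162 kr

Tentative minimum tax:
  Adjusted income: 474,500 kr + 116,200 kr + 6,700 kr + 99,300 kr = 696,700 kr
  Less exemption 73,000 kr → base 623,700 kr
  623,700 kr × 26% = 162,162 kr

General income tax:
  304,000 kr × 16% = 48,640 kr
  170,500 kr × 21% = 35,805 kr
  → 84,445 kr
  Less investment credit 32,000 kr → 52,445 kr

162,162 kr > 52,445 kr, so the tentative minimum tax is the binding amount.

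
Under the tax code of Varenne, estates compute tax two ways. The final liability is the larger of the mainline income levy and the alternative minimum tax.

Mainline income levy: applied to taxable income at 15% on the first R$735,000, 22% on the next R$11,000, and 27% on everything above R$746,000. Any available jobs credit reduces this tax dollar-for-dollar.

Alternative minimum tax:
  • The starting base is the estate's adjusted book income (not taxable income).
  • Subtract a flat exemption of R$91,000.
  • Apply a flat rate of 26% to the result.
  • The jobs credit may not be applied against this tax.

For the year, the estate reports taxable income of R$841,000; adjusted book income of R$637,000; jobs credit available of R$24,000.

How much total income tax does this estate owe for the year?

R$141,960

Alternative minimum tax:
  Base (adjusted book income): R$637,000
  Less exemption R$91,000 → base R$546,000
  R$546,000 × 26% = R$141,960

Mainline income levy:
  R$735,000 × 15% = R$110,250
  R$11,000 × 22% = R$2,420
  R$95,000 × 27% = R$25,650
  → R$138,320
  Less jobs credit R$24,000 → R$114,320

R$141,960 > R$114,320, so the alternative minimum tax is the binding amount.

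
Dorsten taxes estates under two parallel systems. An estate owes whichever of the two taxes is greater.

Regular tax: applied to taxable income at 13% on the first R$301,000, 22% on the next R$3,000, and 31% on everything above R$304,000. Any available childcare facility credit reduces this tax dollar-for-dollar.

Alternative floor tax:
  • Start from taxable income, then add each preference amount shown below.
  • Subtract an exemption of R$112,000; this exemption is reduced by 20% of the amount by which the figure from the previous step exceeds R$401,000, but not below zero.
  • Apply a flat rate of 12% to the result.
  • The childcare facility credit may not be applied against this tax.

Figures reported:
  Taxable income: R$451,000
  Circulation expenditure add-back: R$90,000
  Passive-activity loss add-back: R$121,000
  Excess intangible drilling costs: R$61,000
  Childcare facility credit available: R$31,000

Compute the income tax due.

Regular tax:
  R$301,000 × 13% = R$39,130
  R$3,000 × 22% = R$660
  R$147,000 × 31% = R$45,570
  → R$85,360
  Less childcare facility credit R$31,000 → R$54,360

Alternative floor tax:
  Adjusted income: R$451,000 + R$90,000 + R$121,000 + R$61,000 = R$723,000
  Exemption: R$112,000 − 20% × (R$723,000 − R$401,000) = R$112,000 − R$64,400 = R$47,600
  Base: R$723,000 − R$47,600 = R$675,400
  R$675,400 × 12% = R$81,048

R$81,048 > R$54,360, so the alternative floor tax is the binding amount.

R$81,048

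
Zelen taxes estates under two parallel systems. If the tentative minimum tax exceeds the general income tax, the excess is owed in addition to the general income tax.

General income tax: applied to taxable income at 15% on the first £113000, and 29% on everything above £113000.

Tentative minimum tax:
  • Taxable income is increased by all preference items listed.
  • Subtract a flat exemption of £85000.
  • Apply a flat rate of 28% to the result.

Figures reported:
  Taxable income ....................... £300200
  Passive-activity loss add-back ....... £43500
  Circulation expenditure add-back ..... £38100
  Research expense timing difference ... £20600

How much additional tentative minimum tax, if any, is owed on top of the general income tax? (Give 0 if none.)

General income tax:
  £113000 × 15% = £16950
  £187200 × 29% = £54288
  → £71238

Tentative minimum tax:
  Adjusted income: £300200 + £43500 + £38100 + £20600 = £402400
  Less exemption £85000 → base £317400
  £317400 × 28% = £88872

Excess of tentative minimum tax over general income tax: £88872 − £71238 = £17634.

£17634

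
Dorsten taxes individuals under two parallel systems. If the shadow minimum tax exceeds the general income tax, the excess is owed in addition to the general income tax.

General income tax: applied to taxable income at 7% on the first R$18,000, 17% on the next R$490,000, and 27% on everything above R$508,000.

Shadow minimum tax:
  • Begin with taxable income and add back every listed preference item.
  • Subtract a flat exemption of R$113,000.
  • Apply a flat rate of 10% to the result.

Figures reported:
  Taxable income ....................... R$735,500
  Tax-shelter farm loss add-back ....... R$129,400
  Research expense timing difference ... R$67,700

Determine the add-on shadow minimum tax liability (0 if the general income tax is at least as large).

General income tax:
  R$18,000 × 7% = R$1,260
  R$490,000 × 17% = R$83,300
  R$227,500 × 27% = R$61,425
  → R$145,985

Shadow minimum tax:
  Adjusted income: R$735,500 + R$129,400 + R$67,700 = R$932,600
  Less exemption R$113,000 → base R$819,600
  R$819,600 × 10% = R$81,960

R$81,960 ≤ R$145,985, so no add-on is due.

R$0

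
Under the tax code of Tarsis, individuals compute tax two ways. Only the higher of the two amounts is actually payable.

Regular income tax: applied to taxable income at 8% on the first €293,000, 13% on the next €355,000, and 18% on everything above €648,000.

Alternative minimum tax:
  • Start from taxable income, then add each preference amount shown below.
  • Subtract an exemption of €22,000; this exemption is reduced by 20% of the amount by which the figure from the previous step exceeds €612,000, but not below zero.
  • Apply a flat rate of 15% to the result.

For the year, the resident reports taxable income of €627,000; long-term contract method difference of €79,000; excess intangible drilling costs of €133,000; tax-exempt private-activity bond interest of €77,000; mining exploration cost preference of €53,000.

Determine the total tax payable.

Alternative minimum tax:
  Adjusted income: €627,000 + €79,000 + €133,000 + €77,000 + €53,000 = €969,000
  Exemption: 20% × (€969,000 − €612,000) = €71,400 ≥ €22,000, so the exemption is fully phased out
  Base: €969,000 − €0 = €969,000
  €969,000 × 15% = €145,350

Regular income tax:
  €293,000 × 8% = €23,440
  €334,000 × 13% = €43,420
  → €66,860

€145,350 > €66,860, so the alternative minimum tax is the binding amount.

€145,350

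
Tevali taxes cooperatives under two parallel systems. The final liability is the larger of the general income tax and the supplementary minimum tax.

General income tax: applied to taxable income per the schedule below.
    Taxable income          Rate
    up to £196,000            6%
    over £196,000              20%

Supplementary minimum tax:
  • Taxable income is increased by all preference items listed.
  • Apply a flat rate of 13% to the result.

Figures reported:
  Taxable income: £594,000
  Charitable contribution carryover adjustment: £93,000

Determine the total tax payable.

Supplementary minimum tax:
  Adjusted income: £594,000 + £93,000 = £687,000
  £687,000 × 13% = £89,310

General income tax:
  £196,000 × 6% = £11,760
  £398,000 × 20% = £79,600
  → £91,360

£91,360 > £89,310, so the general income tax governs.

£91,360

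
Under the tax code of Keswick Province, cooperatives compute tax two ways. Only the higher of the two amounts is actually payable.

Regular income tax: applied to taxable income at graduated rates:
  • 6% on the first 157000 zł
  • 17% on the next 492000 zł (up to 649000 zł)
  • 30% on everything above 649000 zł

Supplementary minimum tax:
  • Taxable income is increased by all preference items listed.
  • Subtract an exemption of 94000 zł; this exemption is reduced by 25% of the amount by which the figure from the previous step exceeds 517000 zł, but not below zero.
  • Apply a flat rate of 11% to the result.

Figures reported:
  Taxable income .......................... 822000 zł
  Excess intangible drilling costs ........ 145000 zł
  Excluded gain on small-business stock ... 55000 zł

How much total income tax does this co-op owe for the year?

Regular income tax:
  157000 zł × 6% = 9420 zł
  492000 zł × 17% = 83640 zł
  173000 zł × 30% = 51900 zł
  → 144960 zł

Supplementary minimum tax:
  Adjusted income: 822000 zł + 145000 zł + 55000 zł = 1022000 zł
  Exemption: 25% × (1022000 zł − 517000 zł) = 126250 zł ≥ 94000 zł, so the exemption is fully phased out
  Base: 1022000 zł − 0 zł = 1022000 zł
  1022000 zł × 11% = 112420 zł

144960 zł > 112420 zł, so the regular income tax governs.

144960 zł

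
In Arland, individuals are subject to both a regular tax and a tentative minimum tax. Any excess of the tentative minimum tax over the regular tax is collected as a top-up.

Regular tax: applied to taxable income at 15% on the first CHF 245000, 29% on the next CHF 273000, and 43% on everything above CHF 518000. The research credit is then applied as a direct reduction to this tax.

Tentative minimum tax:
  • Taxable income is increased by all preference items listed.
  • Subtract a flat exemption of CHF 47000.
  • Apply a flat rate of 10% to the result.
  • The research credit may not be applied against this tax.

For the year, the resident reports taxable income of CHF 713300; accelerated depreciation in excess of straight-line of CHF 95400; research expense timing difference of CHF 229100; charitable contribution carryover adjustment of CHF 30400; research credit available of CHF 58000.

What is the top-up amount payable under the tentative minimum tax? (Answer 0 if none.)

Tentative minimum tax:
  Adjusted income: CHF 713300 + CHF 95400 + CHF 229100 + CHF 30400 = CHF 1068200
  Less exemption CHF 47000 → base CHF 1021200
  CHF 1021200 × 10% = CHF 102120

Regular tax:
  CHF 245000 × 15% = CHF 36750
  CHF 273000 × 29% = CHF 79170
  CHF 195300 × 43% = CHF 83979
  → CHF 199899
  Less research credit CHF 58000 → CHF 141899

CHF 102120 ≤ CHF 141899, so no add-on is due.

CHF 0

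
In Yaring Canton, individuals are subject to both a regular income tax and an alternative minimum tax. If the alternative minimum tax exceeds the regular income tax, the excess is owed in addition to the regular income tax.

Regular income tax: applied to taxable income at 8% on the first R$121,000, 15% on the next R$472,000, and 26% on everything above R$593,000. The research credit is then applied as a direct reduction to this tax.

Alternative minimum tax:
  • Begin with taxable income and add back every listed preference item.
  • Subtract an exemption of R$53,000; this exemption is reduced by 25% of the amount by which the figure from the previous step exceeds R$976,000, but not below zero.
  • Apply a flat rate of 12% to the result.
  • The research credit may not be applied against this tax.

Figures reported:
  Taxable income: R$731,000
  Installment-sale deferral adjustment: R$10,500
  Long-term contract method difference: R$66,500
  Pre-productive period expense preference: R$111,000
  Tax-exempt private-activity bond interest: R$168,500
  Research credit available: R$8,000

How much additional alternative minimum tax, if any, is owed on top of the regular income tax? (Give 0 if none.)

R$19,125

Regular income tax:
  R$121,000 × 8% = R$9,680
  R$472,000 × 15% = R$70,800
  R$138,000 × 26% = R$35,880
  → R$116,360
  Less research credit R$8,000 → R$108,360

Alternative minimum tax:
  Adjusted income: R$731,000 + R$10,500 + R$66,500 + R$111,000 + R$168,500 = R$1,087,500
  Exemption: R$53,000 − 25% × (R$1,087,500 − R$976,000) = R$53,000 − R$27,875 = R$25,125
  Base: R$1,087,500 − R$25,125 = R$1,062,375
  R$1,062,375 × 12% = R$127,485

Excess of alternative minimum tax over regular income tax: R$127,485 − R$108,360 = R$19,125.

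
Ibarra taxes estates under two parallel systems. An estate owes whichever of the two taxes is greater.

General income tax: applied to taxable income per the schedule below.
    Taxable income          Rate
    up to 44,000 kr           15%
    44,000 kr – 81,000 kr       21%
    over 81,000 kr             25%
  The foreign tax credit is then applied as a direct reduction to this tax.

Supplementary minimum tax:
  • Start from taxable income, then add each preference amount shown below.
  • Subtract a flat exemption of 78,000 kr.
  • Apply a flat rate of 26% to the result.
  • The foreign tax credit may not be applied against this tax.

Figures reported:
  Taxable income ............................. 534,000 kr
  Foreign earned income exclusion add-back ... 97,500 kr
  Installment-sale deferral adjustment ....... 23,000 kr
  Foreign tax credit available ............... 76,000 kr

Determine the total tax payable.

149,890 kr

Supplementary minimum tax:
  Adjusted income: 534,000 kr + 97,500 kr + 23,000 kr = 654,500 kr
  Less exemption 78,000 kr → base 576,500 kr
  576,500 kr × 26% = 149,890 kr

General income tax:
  44,000 kr × 15% = 6,600 kr
  37,000 kr × 21% = 7,770 kr
  453,000 kr × 25% = 113,250 kr
  → 127,620 kr
  Less foreign tax credit 76,000 kr → 51,620 kr

149,890 kr > 51,620 kr, so the supplementary minimum tax is the binding amount.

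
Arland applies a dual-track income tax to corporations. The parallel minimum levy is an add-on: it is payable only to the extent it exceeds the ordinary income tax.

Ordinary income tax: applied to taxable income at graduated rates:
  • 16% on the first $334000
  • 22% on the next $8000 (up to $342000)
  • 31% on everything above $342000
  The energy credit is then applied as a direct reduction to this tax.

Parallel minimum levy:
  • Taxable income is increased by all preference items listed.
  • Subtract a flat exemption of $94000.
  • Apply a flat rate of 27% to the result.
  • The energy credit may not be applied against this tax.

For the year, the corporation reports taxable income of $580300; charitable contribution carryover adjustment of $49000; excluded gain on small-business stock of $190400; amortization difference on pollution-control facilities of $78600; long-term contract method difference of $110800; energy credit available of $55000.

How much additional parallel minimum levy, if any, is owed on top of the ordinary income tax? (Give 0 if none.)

$173004

Parallel minimum levy:
  Adjusted income: $580300 + $49000 + $190400 + $78600 + $110800 = $1009100
  Less exemption $94000 → base $915100
  $915100 × 27% = $247077

Ordinary income tax:
  $334000 × 16% = $53440
  $8000 × 22% = $1760
  $238300 × 31% = $73873
  → $129073
  Less energy credit $55000 → $74073

Excess of parallel minimum levy over ordinary income tax: $247077 − $74073 = $173004.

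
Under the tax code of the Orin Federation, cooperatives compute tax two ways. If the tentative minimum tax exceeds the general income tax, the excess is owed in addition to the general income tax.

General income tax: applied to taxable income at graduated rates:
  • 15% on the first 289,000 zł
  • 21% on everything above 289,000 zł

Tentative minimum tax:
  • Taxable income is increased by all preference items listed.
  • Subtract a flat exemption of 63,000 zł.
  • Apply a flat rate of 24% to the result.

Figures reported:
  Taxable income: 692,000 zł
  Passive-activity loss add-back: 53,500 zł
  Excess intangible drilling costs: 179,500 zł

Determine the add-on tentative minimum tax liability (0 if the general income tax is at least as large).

78,900 zł

General income tax:
  289,000 zł × 15% = 43,350 zł
  403,000 zł × 21% = 84,630 zł
  → 127,980 zł

Tentative minimum tax:
  Adjusted income: 692,000 zł + 53,500 zł + 179,500 zł = 925,000 zł
  Less exemption 63,000 zł → base 862,000 zł
  862,000 zł × 24% = 206,880 zł

Excess of tentative minimum tax over general income tax: 206,880 zł − 127,980 zł = 78,900 zł.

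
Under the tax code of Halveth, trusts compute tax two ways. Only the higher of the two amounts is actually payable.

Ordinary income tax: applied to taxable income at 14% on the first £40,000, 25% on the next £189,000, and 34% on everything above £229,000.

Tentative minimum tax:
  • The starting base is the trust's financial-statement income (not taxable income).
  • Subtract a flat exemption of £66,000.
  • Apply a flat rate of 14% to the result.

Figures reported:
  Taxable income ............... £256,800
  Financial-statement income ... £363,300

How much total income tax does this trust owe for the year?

Ordinary income tax:
  £40,000 × 14% = £5,600
  £189,000 × 25% = £47,250
  £27,800 × 34% = £9,452
  → £62,302

Tentative minimum tax:
  Base (financial-statement income): £363,300
  Less exemption £66,000 → base £297,300
  £297,300 × 14% = £41,622

£62,302 > £41,622, so the ordinary income tax governs.

£62,302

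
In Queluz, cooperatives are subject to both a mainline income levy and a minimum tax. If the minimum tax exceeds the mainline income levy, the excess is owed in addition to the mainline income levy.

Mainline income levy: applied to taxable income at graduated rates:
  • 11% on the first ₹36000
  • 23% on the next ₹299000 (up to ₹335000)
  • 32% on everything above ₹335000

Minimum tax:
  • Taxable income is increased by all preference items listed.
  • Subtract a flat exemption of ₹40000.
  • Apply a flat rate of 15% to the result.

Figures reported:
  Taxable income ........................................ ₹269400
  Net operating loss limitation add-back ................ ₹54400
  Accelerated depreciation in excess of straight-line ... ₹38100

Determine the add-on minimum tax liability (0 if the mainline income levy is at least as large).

₹0

Minimum tax:
  Adjusted income: ₹269400 + ₹54400 + ₹38100 = ₹361900
  Less exemption ₹40000 → base ₹321900
  ₹321900 × 15% = ₹48285

Mainline income levy:
  ₹36000 × 11% = ₹3960
  ₹233400 × 23% = ₹53682
  → ₹57642

₹48285 ≤ ₹57642, so no add-on is due.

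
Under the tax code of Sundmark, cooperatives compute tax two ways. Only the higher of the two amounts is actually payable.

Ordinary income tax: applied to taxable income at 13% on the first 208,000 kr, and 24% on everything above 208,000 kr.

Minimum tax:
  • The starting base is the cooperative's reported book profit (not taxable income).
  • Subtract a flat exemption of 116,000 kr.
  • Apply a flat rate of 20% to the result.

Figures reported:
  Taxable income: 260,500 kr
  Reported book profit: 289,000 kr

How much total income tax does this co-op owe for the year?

Ordinary income tax:
  208,000 kr × 13% = 27,040 kr
  52,500 kr × 24% = 12,600 kr
  → 39,640 kr

Minimum tax:
  Base (reported book profit): 289,000 kr
  Less exemption 116,000 kr → base 173,000 kr
  173,000 kr × 20% = 34,600 kr

39,640 kr > 34,600 kr, so the ordinary income tax governs.

39,640 kr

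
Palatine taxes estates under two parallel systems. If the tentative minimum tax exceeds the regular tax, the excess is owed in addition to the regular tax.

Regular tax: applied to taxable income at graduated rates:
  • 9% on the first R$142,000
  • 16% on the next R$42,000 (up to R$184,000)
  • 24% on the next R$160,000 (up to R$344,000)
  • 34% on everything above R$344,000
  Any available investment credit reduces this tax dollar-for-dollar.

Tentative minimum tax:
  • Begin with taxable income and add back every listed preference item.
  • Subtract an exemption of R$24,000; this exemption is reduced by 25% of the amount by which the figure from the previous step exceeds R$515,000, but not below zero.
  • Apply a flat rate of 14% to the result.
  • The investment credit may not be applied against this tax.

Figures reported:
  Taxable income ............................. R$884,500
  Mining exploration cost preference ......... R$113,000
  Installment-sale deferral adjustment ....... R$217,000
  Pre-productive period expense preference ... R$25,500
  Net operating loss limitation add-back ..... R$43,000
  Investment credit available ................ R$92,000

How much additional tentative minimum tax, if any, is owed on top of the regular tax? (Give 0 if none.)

R$29,950

Tentative minimum tax:
  Adjusted income: R$884,500 + R$113,000 + R$217,000 + R$25,500 + R$43,000 = R$1,283,000
  Exemption: 25% × (R$1,283,000 − R$515,000) = R$192,000 ≥ R$24,000, so the exemption is fully phased out
  Base: R$1,283,000 − R$0 = R$1,283,000
  R$1,283,000 × 14% = R$179,620

Regular tax:
  R$142,000 × 9% = R$12,780
  R$42,000 × 16% = R$6,720
  R$160,000 × 24% = R$38,400
  R$540,500 × 34% = R$183,770
  → R$241,670
  Less investment credit R$92,000 → R$149,670

Excess of tentative minimum tax over regular tax: R$179,620 − R$149,670 = R$29,950.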